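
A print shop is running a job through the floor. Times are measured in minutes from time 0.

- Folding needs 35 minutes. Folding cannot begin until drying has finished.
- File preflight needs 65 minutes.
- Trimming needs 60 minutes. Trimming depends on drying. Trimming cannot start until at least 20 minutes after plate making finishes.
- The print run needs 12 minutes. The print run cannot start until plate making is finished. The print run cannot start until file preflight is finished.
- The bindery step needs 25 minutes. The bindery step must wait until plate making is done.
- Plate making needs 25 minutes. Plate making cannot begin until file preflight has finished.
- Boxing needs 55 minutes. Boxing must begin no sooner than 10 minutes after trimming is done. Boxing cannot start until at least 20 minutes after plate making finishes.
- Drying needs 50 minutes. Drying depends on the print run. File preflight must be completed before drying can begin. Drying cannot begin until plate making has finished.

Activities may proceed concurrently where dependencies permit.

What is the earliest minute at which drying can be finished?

File preflight can start immediately at minute 0; it finishes at minute 65.
Plate making cannot begin until file preflight (finishes minute 65). It runs from minute 65 to 65 + 25 = minute 90.
The print run cannot start until plate making (finishes minute 90); file preflight (finishes minute 65). The controlling bound is minute 90, so the print run finishes at 90 + 12 = minute 102.
Drying needs all of the print run (finishes minute 102); file preflight (finishes minute 65); plate making (finishes minute 90). That puts its earliest start at minute 102; it finishes at 102 + 50 = minute 152.

152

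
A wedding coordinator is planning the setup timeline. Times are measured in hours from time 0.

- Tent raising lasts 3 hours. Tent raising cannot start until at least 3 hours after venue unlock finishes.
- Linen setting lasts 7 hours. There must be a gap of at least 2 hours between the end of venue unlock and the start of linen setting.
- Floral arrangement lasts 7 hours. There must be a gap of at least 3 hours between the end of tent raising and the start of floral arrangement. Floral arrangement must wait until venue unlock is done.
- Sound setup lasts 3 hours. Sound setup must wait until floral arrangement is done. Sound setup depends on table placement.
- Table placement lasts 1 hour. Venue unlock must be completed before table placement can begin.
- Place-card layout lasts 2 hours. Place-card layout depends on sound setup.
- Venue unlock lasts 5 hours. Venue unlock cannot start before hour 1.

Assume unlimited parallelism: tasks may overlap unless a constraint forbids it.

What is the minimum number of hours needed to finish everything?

Venue unlock waits on its own release at hour 1, so it starts at hour 1 and finishes at 1 + 5 = hour 6.
Linen setting cannot begin until venue unlock (finishes hour 6, plus 2-hour gap → hour 8). It runs from hour 8 to 8 + 7 = hour 15.
Table placement cannot begin until venue unlock (finishes hour 6). It runs from hour 6 to 6 + 1 = hour 7.
Tent raising waits on venue unlock (finishes hour 6, plus 3-hour gap → hour 9), so it starts at hour 9 and finishes at 9 + 3 = hour 12.
For floral arrangement: tent raising (finishes hour 12, plus 3-hour gap → hour 15); venue unlock (finishes hour 6). Taking the maximum gives a start of hour 15, and it finishes at 15 + 7 = hour 22.
Sound setup cannot start until floral arrangement (finishes hour 22); table placement (finishes hour 7). The controlling bound is hour 22, so sound setup finishes at 22 + 3 = hour 25.
After sound setup (finishes hour 25), place-card layout can start at hour 25 and finishes at hour 27.
All tasks are finished once the last one completes. Finish times: Venue unlock at 6, Tent raising at 12, Table placement at 7, Linen setting at 15, Floral arrangement at 22, Sound setup at 25, Place-card layout at 27. The latest is hour 27.

27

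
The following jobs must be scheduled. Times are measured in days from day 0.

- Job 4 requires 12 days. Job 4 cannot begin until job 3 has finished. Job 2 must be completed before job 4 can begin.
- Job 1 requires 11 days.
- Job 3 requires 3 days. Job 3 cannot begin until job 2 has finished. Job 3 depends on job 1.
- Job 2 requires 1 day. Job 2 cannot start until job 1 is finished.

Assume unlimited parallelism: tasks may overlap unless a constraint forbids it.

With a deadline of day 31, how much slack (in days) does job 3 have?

4

Nothing blocks job 1, so it runs from day 0 to day 11.
After job 1 (finishes day 11), job 2 can start at day 11 and finishes at day 12.
Job 3 needs all of job 2 (finishes day 12); job 1 (finishes day 11). That puts its earliest start at day 12; it finishes at 12 + 3 = day 15.

Working backward from the deadline:
Job 4 must finish by day 31; it takes 12 days, so it must start by 31 − 12 = day 19.
Job 3 must finish before job 4 (must start by day 19). With a 3-day duration, job 3 must start by 19 − 3 = day 16.
So job 3 can start as early as day 12 and as late as day 16, giving 16 − 12 = 4 days of slack.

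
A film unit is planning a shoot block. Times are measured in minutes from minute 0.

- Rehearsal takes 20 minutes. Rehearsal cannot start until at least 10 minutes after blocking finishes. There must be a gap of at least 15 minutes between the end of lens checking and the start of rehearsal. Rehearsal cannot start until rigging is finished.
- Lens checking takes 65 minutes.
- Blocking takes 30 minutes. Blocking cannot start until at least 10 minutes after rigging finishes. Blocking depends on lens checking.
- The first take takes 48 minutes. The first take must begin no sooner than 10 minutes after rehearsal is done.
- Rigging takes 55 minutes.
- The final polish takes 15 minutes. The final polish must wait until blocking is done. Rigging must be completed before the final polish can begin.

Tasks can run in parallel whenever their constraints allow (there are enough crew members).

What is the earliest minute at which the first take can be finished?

Lens checking can start immediately at minute 0; it finishes at minute 65.
Rigging can start immediately at minute 0; it finishes at minute 55.
Blocking cannot start until rigging (finishes minute 55, plus 10-minute gap → minute 65); lens checking (finishes minute 65). The controlling bound is minute 65, so blocking finishes at 65 + 30 = minute 95.
Rehearsal needs all of blocking (finishes minute 95, plus 10-minute gap → minute 105); lens checking (finishes minute 65, plus 15-minute gap → minute 80); rigging (finishes minute 55). That puts its earliest start at minute 105; it finishes at 105 + 20 = minute 125.
The first take cannot begin until rehearsal (finishes minute 125, plus 10-minute gap → minute 135). It runs from minute 135 to 135 + 48 = minute 183.

183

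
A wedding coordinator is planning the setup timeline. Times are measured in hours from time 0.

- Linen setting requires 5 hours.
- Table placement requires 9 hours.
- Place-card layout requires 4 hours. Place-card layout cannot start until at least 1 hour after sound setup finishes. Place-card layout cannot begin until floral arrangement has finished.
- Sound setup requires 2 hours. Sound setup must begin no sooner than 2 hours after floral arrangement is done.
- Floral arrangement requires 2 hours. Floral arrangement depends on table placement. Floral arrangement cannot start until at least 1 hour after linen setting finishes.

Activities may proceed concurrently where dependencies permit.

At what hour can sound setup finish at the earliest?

15

Linen setting can start immediately at hour 0; it finishes at hour 5.
Table placement has no prerequisites, so it starts at hour 0 and finishes at hour 9.
For floral arrangement: table placement (finishes hour 9); linen setting (finishes hour 5, plus 1-hour gap → hour 6). Taking the maximum gives a start of hour 9, and it finishes at 9 + 2 = hour 11.
Sound setup cannot begin until floral arrangement (finishes hour 11, plus 2-hour gap → hour 13). It runs from hour 13 to 13 + 2 = hour 15.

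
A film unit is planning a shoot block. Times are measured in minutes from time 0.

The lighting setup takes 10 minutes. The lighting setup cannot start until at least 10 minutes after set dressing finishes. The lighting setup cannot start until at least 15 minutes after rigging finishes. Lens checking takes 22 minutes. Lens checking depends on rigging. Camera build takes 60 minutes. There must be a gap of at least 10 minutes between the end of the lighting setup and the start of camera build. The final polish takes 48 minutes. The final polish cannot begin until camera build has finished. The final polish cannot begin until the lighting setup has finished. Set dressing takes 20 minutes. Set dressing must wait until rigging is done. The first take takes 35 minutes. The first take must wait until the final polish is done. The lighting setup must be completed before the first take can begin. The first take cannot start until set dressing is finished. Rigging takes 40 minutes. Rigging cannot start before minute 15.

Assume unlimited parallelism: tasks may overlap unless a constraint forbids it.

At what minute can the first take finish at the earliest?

Rigging waits on its own release at minute 15, so it starts at minute 15 and finishes at 15 + 40 = minute 55.
After rigging (finishes minute 55), set dressing can start at minute 55 and finishes at minute 75.
The lighting setup needs all of set dressing (finishes minute 75, plus 10-minute gap → minute 85); rigging (finishes minute 55, plus 15-minute gap → minute 70). That puts its earliest start at minute 85; it finishes at 85 + 10 = minute 95.
Camera build waits on the lighting setup (finishes minute 95, plus 10-minute gap → minute 105), so it starts at minute 105 and finishes at 105 + 60 = minute 165.
The final polish has to wait for camera build (finishes minute 165); the lighting setup (finishes minute 95). The latest of these is minute 165, so the final polish runs minute 165 to 165 + 48 = minute 213.
The first take needs all of the final polish (finishes minute 213); the lighting setup (finishes minute 95); set dressing (finishes minute 75). That puts its earliest start at minute 213; it finishes at 213 + 35 = minute 248.

248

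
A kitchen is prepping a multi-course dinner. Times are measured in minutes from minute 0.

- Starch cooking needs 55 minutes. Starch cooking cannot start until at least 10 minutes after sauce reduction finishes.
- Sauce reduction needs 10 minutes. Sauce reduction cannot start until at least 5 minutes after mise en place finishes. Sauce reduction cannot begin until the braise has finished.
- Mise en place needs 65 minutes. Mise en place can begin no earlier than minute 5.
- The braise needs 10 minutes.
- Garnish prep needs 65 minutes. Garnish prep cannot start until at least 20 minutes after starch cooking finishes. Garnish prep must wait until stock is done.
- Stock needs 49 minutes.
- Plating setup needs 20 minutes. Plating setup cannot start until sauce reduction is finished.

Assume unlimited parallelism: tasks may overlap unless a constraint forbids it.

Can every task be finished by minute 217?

The braise has no prerequisites, so it starts at minute 0 and finishes at minute 10.
Nothing blocks stock, so it runs from minute 0 to minute 49.
Mise en place waits on its own release at minute 5, so it starts at minute 5 and finishes at 5 + 65 = minute 70.
Sauce reduction needs all of mise en place (finishes minute 70, plus 5-minute gap → minute 75); the braise (finishes minute 10). That puts its earliest start at minute 75; it finishes at 75 + 10 = minute 85.
Plating setup cannot begin until sauce reduction (finishes minute 85). It runs from minute 85 to 85 + 20 = minute 105.
Starch cooking cannot begin until sauce reduction (finishes minute 85, plus 10-minute gap → minute 95). It runs from minute 95 to 95 + 55 = minute 150.
Garnish prep cannot start until starch cooking (finishes minute 150, plus 20-minute gap → minute 170); stock (finishes minute 49). The controlling bound is minute 170, so garnish prep finishes at 170 + 65 = minute 235.
The earliest everything can be done is minute 235, which is after the deadline of 217, so it is not possible.

No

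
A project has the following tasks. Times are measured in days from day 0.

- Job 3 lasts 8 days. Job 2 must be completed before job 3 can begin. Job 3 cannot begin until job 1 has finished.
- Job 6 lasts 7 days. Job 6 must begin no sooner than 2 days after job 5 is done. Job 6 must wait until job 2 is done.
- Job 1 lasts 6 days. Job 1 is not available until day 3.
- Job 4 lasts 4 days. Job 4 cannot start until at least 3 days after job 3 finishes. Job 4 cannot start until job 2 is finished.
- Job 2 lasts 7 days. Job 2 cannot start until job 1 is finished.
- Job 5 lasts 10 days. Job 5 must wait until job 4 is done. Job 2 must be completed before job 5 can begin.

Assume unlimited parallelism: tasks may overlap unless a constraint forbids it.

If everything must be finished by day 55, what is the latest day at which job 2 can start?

Job 6 has no dependents, so it just needs to finish by day 55. Starting by 55 − 7 = day 48 achieves that.
Job 5 feeds into job 6 (must start by day 48, minus 2-day gap → day 46); so job 5 must finish by day 46 and therefore start by day 36.
Since job 5 (must start by day 36) depends on it, job 4 must finish by day 36. Backing off its 4-day duration gives a latest start of day 32.
Job 3 must finish before job 4 (must start by day 32, minus 3-day gap → day 29). With an 8-day duration, job 3 must start by 29 − 8 = day 21.
Job 2 has several dependents: job 3 (must start by day 21); job 4 (must start by day 32); job 5 (must start by day 36); job 6 (must start by day 48). The earliest of those limits is day 21, so job 2 must start by 21 − 7 = day 14.

14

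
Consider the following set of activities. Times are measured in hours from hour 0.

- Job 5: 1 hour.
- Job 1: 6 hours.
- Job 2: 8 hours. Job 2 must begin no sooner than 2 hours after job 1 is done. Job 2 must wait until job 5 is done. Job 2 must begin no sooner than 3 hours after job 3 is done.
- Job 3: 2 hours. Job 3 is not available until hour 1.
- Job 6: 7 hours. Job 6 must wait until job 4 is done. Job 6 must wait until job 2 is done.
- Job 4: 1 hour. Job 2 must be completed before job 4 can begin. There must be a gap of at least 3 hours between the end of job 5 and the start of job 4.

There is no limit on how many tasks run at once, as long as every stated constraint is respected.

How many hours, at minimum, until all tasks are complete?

Job 5 can start immediately at hour 0; it finishes at hour 1.
Job 3 cannot begin until its own release at hour 1. It runs from hour 1 to 1 + 2 = hour 3.
Nothing blocks job 1, so it runs from hour 0 to hour 6.
Job 2 has to wait for job 1 (finishes hour 6, plus 2-hour gap → hour 8); job 5 (finishes hour 1); job 3 (finishes hour 3, plus 3-hour gap → hour 6). The latest of these is hour 8, so job 2 runs hour 8 to 8 + 8 = hour 16.
Job 4 cannot start until job 2 (finishes hour 16); job 5 (finishes hour 1, plus 3-hour gap → hour 4). The controlling bound is hour 16, so job 4 finishes at 16 + 1 = hour 17.
Job 6 needs all of job 4 (finishes hour 17); job 2 (finishes hour 16). That puts its earliest start at hour 17; it finishes at 17 + 7 = hour 24.
All tasks are finished once the last one completes. Finish times: Job 1 at 6, Job 2 at 16, Job 3 at 3, Job 4 at 17, Job 5 at 1, Job 6 at 24. The latest is hour 24.

24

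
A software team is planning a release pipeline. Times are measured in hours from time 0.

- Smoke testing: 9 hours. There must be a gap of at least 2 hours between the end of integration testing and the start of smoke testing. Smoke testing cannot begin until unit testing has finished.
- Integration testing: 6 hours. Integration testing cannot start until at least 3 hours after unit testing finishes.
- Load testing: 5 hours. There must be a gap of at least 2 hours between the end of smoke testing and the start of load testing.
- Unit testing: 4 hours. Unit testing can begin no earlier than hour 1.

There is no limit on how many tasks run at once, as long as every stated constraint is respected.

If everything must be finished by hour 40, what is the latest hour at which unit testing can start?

Load testing must finish by hour 40; it takes 5 hours, so it must start by 40 − 5 = hour 35.
Smoke testing must finish before load testing (must start by hour 35, minus 2-hour gap → hour 33). With a 9-hour duration, smoke testing must start by 33 − 9 = hour 24.
Integration testing feeds into smoke testing (must start by hour 24, minus 2-hour gap → hour 22); so integration testing must finish by hour 22 and therefore start by hour 16.
Unit testing feeds integration testing (must start by hour 16, minus 3-hour gap → hour 13); smoke testing (must start by hour 24). Taking the minimum, unit testing must finish by hour 13 and start by 13 − 4 = hour 9.

9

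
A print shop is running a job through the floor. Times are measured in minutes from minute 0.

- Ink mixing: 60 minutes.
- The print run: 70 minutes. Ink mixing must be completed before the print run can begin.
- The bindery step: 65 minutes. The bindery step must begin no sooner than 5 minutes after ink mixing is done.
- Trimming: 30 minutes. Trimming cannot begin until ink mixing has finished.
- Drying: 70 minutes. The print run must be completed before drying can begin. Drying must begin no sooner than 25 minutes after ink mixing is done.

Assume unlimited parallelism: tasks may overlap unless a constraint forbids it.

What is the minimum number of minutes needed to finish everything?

200

Ink mixing has no prerequisites, so it starts at minute 0 and finishes at minute 60.
The bindery step waits on ink mixing (finishes minute 60, plus 5-minute gap → minute 65), so it starts at minute 65 and finishes at 65 + 65 = minute 130.
Trimming cannot begin until ink mixing (finishes minute 60). It runs from minute 60 to 60 + 30 = minute 90.
The print run waits on ink mixing (finishes minute 60), so it starts at minute 60 and finishes at 60 + 70 = minute 130.
For drying: the print run (finishes minute 130); ink mixing (finishes minute 60, plus 25-minute gap → minute 85). Taking the maximum gives a start of minute 130, and it finishes at 130 + 70 = minute 200.
All tasks are finished once the last one completes. Finish times: Ink mixing at 60, The print run at 130, Drying at 200, Trimming at 90, The bindery step at 130. The latest is minute 200.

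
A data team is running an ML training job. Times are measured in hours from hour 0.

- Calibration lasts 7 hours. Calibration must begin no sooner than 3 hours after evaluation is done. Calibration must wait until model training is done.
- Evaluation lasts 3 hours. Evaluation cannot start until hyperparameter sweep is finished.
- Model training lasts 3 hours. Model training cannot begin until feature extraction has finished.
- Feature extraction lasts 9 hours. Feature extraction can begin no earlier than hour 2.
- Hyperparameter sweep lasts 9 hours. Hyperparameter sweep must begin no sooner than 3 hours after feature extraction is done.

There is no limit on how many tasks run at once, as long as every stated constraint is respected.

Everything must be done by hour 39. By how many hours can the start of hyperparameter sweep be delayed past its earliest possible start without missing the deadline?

After its own release at hour 2, feature extraction can start at hour 2 and finishes at hour 11.
Hyperparameter sweep waits on feature extraction (finishes hour 11, plus 3-hour gap → hour 14), so it starts at hour 14 and finishes at 14 + 9 = hour 23.

Working backward from the deadline:
Calibration must finish by hour 39; it takes 7 hours, so it must start by 39 − 7 = hour 32.
Evaluation must finish before calibration (must start by hour 32, minus 3-hour gap → hour 29). With a 3-hour duration, evaluation must start by 29 − 3 = hour 26.
Hyperparameter sweep feeds into evaluation (must start by hour 26); so hyperparameter sweep must finish by hour 26 and therefore start by hour 17.
So hyperparameter sweep can start as early as hour 14 and as late as hour 17, giving 17 − 14 = 3 hours of slack.

3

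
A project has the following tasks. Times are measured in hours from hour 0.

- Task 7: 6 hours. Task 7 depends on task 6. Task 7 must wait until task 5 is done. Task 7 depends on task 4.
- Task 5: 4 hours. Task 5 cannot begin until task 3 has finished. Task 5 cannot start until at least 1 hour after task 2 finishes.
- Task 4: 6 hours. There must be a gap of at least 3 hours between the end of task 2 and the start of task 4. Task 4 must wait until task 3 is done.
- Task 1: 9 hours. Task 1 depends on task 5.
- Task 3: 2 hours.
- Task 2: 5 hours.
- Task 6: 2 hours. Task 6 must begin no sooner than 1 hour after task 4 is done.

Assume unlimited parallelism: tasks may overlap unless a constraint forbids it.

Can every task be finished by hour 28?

Yes

Task 3 can start immediately at hour 0; it finishes at hour 2.
Nothing blocks task 2, so it runs from hour 0 to hour 5.
Task 5 has to wait for task 3 (finishes hour 2); task 2 (finishes hour 5, plus 1-hour gap → hour 6). The latest of these is hour 6, so task 5 runs hour 6 to 6 + 4 = hour 10.
Task 1 waits on task 5 (finishes hour 10), so it starts at hour 10 and finishes at 10 + 9 = hour 19.
Task 4 has to wait for task 2 (finishes hour 5, plus 3-hour gap → hour 8); task 3 (finishes hour 2). The latest of these is hour 8, so task 4 runs hour 8 to 8 + 6 = hour 14.
Task 6 waits on task 4 (finishes hour 14, plus 1-hour gap → hour 15), so it starts at hour 15 and finishes at 15 + 2 = hour 17.
Task 7 cannot start until task 6 (finishes hour 17); task 5 (finishes hour 10); task 4 (finishes hour 14). The controlling bound is hour 17, so task 7 finishes at 17 + 6 = hour 23.
Every task is finished by hour 23, which is no later than the deadline of 28, so the schedule is feasible.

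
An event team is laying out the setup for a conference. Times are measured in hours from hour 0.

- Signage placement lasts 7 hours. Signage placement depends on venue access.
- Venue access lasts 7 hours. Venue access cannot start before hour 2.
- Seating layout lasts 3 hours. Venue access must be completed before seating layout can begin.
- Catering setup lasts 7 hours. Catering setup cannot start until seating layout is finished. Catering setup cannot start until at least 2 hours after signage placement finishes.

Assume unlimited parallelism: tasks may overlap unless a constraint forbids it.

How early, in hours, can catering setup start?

18

After its own release at hour 2, venue access can start at hour 2 and finishes at hour 9.
After venue access (finishes hour 9), signage placement can start at hour 9 and finishes at hour 16.
Seating layout cannot begin until venue access (finishes hour 9). It runs from hour 9 to 9 + 3 = hour 12.
Catering setup waits on seating layout (finishes hour 12); signage placement (finishes hour 16, plus 2-hour gap → hour 18). The latest of these is hour 18, which is the earliest catering setup can start.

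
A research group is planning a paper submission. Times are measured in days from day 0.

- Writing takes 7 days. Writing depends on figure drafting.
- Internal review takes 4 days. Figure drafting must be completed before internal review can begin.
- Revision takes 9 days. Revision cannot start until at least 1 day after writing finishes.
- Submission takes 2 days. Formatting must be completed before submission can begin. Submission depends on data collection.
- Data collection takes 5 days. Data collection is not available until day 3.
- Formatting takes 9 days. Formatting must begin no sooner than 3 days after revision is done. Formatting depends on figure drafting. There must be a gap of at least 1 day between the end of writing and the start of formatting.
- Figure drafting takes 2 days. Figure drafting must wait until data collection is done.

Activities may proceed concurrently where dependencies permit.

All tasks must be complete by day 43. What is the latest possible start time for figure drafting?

10

Nothing follows submission; the deadline of day 43 is its only limit. It must start by 43 − 2 = day 41.
Since submission (must start by day 41) depends on it, formatting must finish by day 41. Backing off its 9-day duration gives a latest start of day 32.
Since formatting (must start by day 32, minus 3-day gap → day 29) depends on it, revision must finish by day 29. Backing off its 9-day duration gives a latest start of day 20.
Writing feeds revision (must start by day 20, minus 1-day gap → day 19); formatting (must start by day 32, minus 1-day gap → day 31). Taking the minimum, writing must finish by day 19 and start by 19 − 7 = day 12.
To finish by day 43, internal review (duration 4) must start no later than day 39.
For figure drafting: writing (must start by day 12); internal review (must start by day 39); formatting (must start by day 32). The most restrictive is day 12; with a 2-day duration, figure drafting must start by day 10.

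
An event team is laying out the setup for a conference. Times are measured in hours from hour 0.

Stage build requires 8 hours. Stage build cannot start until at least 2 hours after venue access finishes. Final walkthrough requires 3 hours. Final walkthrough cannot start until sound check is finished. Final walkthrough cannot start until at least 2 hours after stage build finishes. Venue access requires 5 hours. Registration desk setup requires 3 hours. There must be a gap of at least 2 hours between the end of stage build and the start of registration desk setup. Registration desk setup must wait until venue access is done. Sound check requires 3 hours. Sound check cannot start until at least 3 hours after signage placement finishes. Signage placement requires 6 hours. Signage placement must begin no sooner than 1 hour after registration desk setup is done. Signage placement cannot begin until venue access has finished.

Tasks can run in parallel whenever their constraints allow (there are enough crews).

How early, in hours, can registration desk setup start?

Venue access has no prerequisites, so it starts at hour 0 and finishes at hour 5.
After venue access (finishes hour 5, plus 2-hour gap → hour 7), stage build can start at hour 7 and finishes at hour 15.
Registration desk setup waits on stage build (finishes hour 15, plus 2-hour gap → hour 17); venue access (finishes hour 5). The latest of these is hour 17, which is the earliest registration desk setup can start.

17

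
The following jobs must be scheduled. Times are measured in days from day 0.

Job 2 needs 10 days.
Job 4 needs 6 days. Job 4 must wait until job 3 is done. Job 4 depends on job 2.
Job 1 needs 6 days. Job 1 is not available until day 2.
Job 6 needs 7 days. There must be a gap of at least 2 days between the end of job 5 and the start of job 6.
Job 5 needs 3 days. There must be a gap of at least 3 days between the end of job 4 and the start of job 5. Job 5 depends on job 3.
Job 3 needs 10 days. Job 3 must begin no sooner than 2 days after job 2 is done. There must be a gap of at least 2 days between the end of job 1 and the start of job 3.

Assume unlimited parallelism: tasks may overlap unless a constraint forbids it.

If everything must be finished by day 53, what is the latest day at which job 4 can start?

Job 6 has no dependents, so it just needs to finish by day 53. Starting by 53 − 7 = day 46 achieves that.
Since job 6 (must start by day 46, minus 2-day gap → day 44) depends on it, job 5 must finish by day 44. Backing off its 3-day duration gives a latest start of day 41.
Job 4 feeds into job 5 (must start by day 41, minus 3-day gap → day 38); so job 4 must finish by day 38 and therefore start by day 32.

32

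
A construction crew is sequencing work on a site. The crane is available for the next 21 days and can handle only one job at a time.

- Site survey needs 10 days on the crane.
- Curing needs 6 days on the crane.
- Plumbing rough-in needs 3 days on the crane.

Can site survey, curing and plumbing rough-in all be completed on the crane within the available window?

Running back to back, the jobs need 10 + 6 + 3 = 19 days on the crane.
Since 19 ≤ 21, they fit within the window.

Yes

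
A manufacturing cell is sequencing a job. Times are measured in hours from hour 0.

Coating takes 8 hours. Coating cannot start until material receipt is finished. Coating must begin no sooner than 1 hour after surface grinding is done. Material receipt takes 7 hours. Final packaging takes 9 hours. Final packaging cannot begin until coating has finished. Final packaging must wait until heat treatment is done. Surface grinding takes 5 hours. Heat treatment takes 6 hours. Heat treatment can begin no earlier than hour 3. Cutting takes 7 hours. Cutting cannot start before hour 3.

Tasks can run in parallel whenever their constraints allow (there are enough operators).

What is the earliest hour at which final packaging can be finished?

Surface grinding can start immediately at hour 0; it finishes at hour 5.
Heat treatment cannot begin until its own release at hour 3. It runs from hour 3 to 3 + 6 = hour 9.
Material receipt can start immediately at hour 0; it finishes at hour 7.
Coating cannot start until material receipt (finishes hour 7); surface grinding (finishes hour 5, plus 1-hour gap → hour 6). The controlling bound is hour 7, so coating finishes at 7 + 8 = hour 15.
Final packaging needs all of coating (finishes hour 15); heat treatment (finishes hour 9). That puts its earliest start at hour 15; it finishes at 15 + 9 = hour 24.

24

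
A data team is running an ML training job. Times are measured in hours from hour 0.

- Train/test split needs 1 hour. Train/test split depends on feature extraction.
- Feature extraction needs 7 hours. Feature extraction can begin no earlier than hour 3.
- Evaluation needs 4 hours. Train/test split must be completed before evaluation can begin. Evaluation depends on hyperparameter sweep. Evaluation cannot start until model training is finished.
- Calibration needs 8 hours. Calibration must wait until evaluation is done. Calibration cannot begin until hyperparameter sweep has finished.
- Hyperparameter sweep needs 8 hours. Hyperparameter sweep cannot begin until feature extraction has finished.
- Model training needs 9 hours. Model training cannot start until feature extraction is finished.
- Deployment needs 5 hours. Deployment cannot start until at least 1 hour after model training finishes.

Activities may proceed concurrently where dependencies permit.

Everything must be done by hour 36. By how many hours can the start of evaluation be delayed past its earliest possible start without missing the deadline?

5

Feature extraction waits on its own release at hour 3, so it starts at hour 3 and finishes at 3 + 7 = hour 10.
Model training waits on feature extraction (finishes hour 10), so it starts at hour 10 and finishes at 10 + 9 = hour 19.
After feature extraction (finishes hour 10), hyperparameter sweep can start at hour 10 and finishes at hour 18.
After feature extraction (finishes hour 10), train/test split can start at hour 10 and finishes at hour 11.
Evaluation has to wait for train/test split (finishes hour 11); hyperparameter sweep (finishes hour 18); model training (finishes hour 19). The latest of these is hour 19, so evaluation runs hour 19 to 19 + 4 = hour 23.

Working backward from the deadline:
To finish by hour 36, calibration (duration 8) must start no later than hour 28.
Since calibration (must start by hour 28) depends on it, evaluation must finish by hour 28. Backing off its 4-hour duration gives a latest start of hour 24.
So evaluation can start as early as hour 19 and as late as hour 24, giving 24 − 19 = 5 hours of slack.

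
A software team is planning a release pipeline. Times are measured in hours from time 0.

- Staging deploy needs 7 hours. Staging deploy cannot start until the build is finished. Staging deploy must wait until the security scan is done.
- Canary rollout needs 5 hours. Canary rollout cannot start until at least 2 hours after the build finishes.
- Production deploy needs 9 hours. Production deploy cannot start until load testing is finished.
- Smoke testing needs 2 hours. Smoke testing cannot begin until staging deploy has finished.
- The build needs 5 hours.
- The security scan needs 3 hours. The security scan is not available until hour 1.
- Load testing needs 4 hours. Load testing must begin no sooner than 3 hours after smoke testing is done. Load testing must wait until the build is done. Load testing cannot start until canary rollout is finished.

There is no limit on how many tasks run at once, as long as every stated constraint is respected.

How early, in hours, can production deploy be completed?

30

The security scan cannot begin until its own release at hour 1. It runs from hour 1 to 1 + 3 = hour 4.
Nothing blocks the build, so it runs from hour 0 to hour 5.
Canary rollout cannot begin until the build (finishes hour 5, plus 2-hour gap → hour 7). It runs from hour 7 to 7 + 5 = hour 12.
Staging deploy cannot start until the build (finishes hour 5); the security scan (finishes hour 4). The controlling bound is hour 5, so staging deploy finishes at 5 + 7 = hour 12.
Smoke testing cannot begin until staging deploy (finishes hour 12). It runs from hour 12 to 12 + 2 = hour 14.
Load testing needs all of smoke testing (finishes hour 14, plus 3-hour gap → hour 17); the build (finishes hour 5); canary rollout (finishes hour 12). That puts its earliest start at hour 17; it finishes at 17 + 4 = hour 21.
Production deploy cannot begin until load testing (finishes hour 21). It runs from hour 21 to 21 + 9 = hour 30.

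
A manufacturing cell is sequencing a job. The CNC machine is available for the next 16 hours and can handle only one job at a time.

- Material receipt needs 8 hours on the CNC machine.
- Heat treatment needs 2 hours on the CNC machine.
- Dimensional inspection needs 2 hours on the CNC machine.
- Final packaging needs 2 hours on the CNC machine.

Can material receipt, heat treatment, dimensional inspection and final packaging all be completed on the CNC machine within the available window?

Yes

Running back to back, the jobs need 8 + 2 + 2 + 2 = 14 hours on the CNC machine.
Since 14 ≤ 16, they fit within the window.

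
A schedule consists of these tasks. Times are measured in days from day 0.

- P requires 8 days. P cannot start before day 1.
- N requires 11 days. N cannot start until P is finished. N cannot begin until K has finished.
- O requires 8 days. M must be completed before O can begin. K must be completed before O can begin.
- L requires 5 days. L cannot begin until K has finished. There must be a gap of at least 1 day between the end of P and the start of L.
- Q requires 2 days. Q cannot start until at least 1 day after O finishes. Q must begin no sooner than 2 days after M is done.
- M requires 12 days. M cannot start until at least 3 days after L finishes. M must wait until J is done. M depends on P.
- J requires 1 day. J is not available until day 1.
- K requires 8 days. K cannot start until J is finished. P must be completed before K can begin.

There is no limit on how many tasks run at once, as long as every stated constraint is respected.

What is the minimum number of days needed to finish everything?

P cannot begin until its own release at day 1. It runs from day 1 to 1 + 8 = day 9.
After its own release at day 1, J can start at day 1 and finishes at day 2.
K has to wait for J (finishes day 2); P (finishes day 9). The latest of these is day 9, so K runs day 9 to 9 + 8 = day 17.
N needs all of P (finishes day 9); K (finishes day 17). That puts its earliest start at day 17; it finishes at 17 + 11 = day 28.
For L: K (finishes day 17); P (finishes day 9, plus 1-day gap → day 10). Taking the maximum gives a start of day 17, and it finishes at 17 + 5 = day 22.
M needs all of L (finishes day 22, plus 3-day gap → day 25); J (finishes day 2); P (finishes day 9). That puts its earliest start at day 25; it finishes at 25 + 12 = day 37.
O cannot start until M (finishes day 37); K (finishes day 17). The controlling bound is day 37, so O finishes at 37 + 8 = day 45.
For Q: O (finishes day 45, plus 1-day gap → day 46); M (finishes day 37, plus 2-day gap → day 39). Taking the maximum gives a start of day 46, and it finishes at 46 + 2 = day 48.
All tasks are finished once the last one completes. Finish times: J at 2, K at 17, L at 22, M at 37, N at 28, O at 45, P at 9, Q at 48. The latest is day 48.

48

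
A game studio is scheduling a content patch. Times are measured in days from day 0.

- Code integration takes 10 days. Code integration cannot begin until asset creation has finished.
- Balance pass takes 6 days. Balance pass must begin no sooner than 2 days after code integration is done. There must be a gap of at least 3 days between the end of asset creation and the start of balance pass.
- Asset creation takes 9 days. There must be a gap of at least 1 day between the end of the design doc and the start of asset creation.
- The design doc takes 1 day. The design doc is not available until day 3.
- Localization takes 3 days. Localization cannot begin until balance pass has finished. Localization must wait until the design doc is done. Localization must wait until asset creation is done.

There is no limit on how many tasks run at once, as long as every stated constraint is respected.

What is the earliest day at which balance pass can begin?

26

The design doc cannot begin until its own release at day 3. It runs from day 3 to 3 + 1 = day 4.
After the design doc (finishes day 4, plus 1-day gap → day 5), asset creation can start at day 5 and finishes at day 14.
After asset creation (finishes day 14), code integration can start at day 14 and finishes at day 24.
Balance pass waits on code integration (finishes day 24, plus 2-day gap → day 26); asset creation (finishes day 14, plus 3-day gap → day 17). The latest of these is day 26, which is the earliest balance pass can start.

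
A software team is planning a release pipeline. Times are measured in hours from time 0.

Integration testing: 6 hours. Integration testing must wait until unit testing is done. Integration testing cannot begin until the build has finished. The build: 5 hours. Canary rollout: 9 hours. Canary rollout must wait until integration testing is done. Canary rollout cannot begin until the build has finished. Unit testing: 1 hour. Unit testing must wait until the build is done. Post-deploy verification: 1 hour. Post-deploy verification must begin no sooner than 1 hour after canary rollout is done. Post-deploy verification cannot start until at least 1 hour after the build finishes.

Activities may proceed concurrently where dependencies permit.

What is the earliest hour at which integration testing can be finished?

The build has no prerequisites, so it starts at hour 0 and finishes at hour 5.
Unit testing cannot begin until the build (finishes hour 5). It runs from hour 5 to 5 + 1 = hour 6.
Integration testing cannot start until unit testing (finishes hour 6); the build (finishes hour 5). The controlling bound is hour 6, so integration testing finishes at 6 + 6 = hour 12.

12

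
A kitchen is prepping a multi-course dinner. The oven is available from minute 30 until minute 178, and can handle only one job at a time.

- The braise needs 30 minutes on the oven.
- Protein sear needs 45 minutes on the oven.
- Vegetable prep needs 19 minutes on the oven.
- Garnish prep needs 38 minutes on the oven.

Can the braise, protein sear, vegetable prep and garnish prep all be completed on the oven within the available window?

The oven window is 178 − 30 = 148 minutes.
Running back to back, the jobs need 30 + 45 + 19 + 38 = 132 minutes on the oven.
Since 132 ≤ 148, they fit within the window.

Yes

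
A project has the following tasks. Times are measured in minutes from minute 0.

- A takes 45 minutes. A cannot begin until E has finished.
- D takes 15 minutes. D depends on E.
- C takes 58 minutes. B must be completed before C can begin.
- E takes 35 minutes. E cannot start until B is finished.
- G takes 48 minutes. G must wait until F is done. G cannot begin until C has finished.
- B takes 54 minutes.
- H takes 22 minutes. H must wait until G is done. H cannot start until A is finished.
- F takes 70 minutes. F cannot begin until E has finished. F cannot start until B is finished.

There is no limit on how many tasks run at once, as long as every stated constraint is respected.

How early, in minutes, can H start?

Nothing blocks B, so it runs from minute 0 to minute 54.
E cannot begin until B (finishes minute 54). It runs from minute 54 to 54 + 35 = minute 89.
F needs all of E (finishes minute 89); B (finishes minute 54). That puts its earliest start at minute 89; it finishes at 89 + 70 = minute 159.
A waits on E (finishes minute 89), so it starts at minute 89 and finishes at 89 + 45 = minute 134.
C waits on B (finishes minute 54), so it starts at minute 54 and finishes at 54 + 58 = minute 112.
For G: F (finishes minute 159); C (finishes minute 112). Taking the maximum gives a start of minute 159, and it finishes at 159 + 48 = minute 207.
H waits on G (finishes minute 207); A (finishes minute 134). The latest of these is minute 207, which is the earliest H can start.

207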